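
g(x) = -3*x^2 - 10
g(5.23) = -92.06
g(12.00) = -442.00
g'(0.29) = -1.74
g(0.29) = -10.25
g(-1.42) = -16.05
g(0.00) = -10.00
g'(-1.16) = 6.96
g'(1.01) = -6.06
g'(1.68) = -10.08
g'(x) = -6*x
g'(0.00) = 0.00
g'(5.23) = -31.38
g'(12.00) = -72.00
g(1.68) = -18.47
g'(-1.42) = 8.52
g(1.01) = -13.06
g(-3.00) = -37.00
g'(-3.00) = 18.00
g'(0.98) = -5.88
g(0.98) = -12.88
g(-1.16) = -14.04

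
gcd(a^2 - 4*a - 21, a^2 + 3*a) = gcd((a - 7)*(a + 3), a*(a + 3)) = a + 3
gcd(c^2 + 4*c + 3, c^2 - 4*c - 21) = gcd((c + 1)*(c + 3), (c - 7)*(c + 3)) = c + 3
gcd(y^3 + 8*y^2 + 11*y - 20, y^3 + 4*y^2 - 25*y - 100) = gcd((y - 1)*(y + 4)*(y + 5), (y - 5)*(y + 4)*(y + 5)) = y^2 + 9*y + 20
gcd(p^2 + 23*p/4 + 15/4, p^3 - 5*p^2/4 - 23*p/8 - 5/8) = 1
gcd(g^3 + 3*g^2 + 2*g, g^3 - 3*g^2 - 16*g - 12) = g^2 + 3*g + 2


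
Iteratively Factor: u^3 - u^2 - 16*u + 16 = (u - 4)*(u^2 + 3*u - 4) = (u - 4)*(u + 4)*(u - 1)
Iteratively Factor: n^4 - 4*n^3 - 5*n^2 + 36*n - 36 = (n + 3)*(n^3 - 7*n^2 + 16*n - 12) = (n - 2)*(n + 3)*(n^2 - 5*n + 6) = (n - 2)^2*(n + 3)*(n - 3)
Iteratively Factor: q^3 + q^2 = (q + 1)*(q^2) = q*(q + 1)*(q)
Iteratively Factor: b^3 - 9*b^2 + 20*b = (b - 5)*(b^2 - 4*b) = (b - 5)*(b - 4)*(b)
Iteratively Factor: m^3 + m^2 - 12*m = (m - 3)*(m^2 + 4*m) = (m - 3)*(m + 4)*(m)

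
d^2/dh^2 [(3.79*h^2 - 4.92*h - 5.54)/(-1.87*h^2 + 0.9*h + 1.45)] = (21.652356*h^3 + 54.577446*h^2 + 24.10056*h + 10.24007)/(6.539203*h^6 - 9.44163*h^5 - 10.667415*h^4 + 13.9131*h^3 + 8.271525*h^2 - 5.67675*h - 3.048625)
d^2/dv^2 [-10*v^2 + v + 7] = -20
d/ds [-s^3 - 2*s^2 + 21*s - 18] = -3*s^2 - 4*s + 21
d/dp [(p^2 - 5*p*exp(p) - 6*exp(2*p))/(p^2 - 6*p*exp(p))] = (p - 1)*exp(p)/p^2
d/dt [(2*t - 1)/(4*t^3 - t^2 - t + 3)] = (8*t^3 - 2*t^2 - 2*t + (2*t - 1)*(-12*t^2 + 2*t + 1) + 6)/(4*t^3 - t^2 - t + 3)^2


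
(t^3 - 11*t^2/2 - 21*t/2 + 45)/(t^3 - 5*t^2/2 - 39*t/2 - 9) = (2*t - 5)/(2*t + 1)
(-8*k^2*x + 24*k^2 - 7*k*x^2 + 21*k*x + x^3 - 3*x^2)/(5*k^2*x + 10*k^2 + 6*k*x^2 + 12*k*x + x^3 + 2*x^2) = (-8*k*x + 24*k + x^2 - 3*x)/(5*k*x + 10*k + x^2 + 2*x)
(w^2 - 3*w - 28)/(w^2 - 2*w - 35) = (w + 4)/(w + 5)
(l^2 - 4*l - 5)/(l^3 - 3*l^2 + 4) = (l - 5)/(l^2 - 4*l + 4)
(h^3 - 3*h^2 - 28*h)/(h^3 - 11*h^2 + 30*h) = (h^2 - 3*h - 28)/(h^2 - 11*h + 30)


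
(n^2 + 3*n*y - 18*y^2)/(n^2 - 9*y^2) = (n + 6*y)/(n + 3*y)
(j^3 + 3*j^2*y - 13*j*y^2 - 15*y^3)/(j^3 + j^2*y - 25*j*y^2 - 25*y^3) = (-j + 3*y)/(-j + 5*y)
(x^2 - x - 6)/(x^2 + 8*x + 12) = (x - 3)/(x + 6)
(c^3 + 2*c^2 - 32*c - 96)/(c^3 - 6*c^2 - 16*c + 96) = (c + 4)/(c - 4)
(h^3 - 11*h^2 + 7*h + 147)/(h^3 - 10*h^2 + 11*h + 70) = (h^2 - 4*h - 21)/(h^2 - 3*h - 10)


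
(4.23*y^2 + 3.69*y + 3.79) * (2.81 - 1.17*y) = -4.9491*y^3 + 7.569*y^2 + 5.9346*y + 10.6499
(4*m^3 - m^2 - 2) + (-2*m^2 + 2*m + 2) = 4*m^3 - 3*m^2 + 2*m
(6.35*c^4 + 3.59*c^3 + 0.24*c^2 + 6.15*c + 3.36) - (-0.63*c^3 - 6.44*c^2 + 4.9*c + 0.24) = 6.35*c^4 + 4.22*c^3 + 6.68*c^2 + 1.25*c + 3.12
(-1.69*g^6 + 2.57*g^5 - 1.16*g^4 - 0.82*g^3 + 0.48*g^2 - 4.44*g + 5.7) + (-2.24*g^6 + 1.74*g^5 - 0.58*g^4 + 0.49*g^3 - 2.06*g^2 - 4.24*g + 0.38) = -3.93*g^6 + 4.31*g^5 - 1.74*g^4 - 0.33*g^3 - 1.58*g^2 - 8.68*g + 6.08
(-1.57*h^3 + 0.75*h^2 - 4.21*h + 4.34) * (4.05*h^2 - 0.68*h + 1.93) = -6.3585*h^5 + 4.1051*h^4 - 20.5906*h^3 + 21.8873*h^2 - 11.0765*h + 8.3762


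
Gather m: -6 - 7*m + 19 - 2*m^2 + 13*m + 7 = -2*m^2 + 6*m + 20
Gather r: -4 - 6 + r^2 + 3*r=r^2 + 3*r - 10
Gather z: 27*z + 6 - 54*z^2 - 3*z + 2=-54*z^2 + 24*z + 8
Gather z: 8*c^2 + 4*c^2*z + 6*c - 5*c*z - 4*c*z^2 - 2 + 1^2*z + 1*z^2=8*c^2 + 6*c + z^2*(1 - 4*c) + z*(4*c^2 - 5*c + 1) - 2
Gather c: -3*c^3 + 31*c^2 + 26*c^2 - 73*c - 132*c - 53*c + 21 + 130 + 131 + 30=-3*c^3 + 57*c^2 - 258*c + 312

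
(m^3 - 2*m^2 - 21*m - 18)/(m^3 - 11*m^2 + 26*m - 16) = (m^3 - 2*m^2 - 21*m - 18)/(m^3 - 11*m^2 + 26*m - 16)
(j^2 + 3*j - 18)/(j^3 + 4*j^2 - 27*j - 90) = (j - 3)/(j^2 - 2*j - 15)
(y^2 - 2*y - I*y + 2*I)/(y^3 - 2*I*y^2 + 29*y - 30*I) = (y - 2)/(y^2 - I*y + 30)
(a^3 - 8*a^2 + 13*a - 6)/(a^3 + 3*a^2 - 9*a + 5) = (a - 6)/(a + 5)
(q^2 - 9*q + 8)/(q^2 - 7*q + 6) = (q - 8)/(q - 6)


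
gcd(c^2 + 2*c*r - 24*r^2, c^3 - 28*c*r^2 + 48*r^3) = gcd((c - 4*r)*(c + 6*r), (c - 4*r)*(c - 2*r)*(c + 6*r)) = -c^2 - 2*c*r + 24*r^2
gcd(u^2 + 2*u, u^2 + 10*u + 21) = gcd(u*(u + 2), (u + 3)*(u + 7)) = 1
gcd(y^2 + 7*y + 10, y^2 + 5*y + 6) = y + 2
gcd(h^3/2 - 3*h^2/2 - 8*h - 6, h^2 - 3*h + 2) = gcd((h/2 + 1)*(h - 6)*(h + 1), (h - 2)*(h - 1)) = 1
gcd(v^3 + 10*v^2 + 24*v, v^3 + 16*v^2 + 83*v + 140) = v + 4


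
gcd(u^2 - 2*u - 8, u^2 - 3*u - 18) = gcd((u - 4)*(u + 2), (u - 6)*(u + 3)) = 1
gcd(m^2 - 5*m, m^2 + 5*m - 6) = 1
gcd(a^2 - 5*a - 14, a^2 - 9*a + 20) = 1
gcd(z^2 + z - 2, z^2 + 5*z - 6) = z - 1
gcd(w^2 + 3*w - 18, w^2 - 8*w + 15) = w - 3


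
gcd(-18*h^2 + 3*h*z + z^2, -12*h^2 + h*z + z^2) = -3*h + z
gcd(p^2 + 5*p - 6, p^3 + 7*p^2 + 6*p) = p + 6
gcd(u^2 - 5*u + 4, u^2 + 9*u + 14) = 1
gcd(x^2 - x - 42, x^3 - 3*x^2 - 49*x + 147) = x - 7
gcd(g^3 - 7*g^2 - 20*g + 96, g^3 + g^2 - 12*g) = g^2 + g - 12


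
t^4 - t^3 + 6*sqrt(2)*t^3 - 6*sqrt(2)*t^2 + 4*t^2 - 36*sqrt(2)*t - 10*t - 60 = (t - 3)*(t + 2)*(t + sqrt(2))*(t + 5*sqrt(2))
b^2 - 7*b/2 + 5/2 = (b - 5/2)*(b - 1)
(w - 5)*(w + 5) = w^2 - 25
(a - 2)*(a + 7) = a^2 + 5*a - 14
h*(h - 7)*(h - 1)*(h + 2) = h^4 - 6*h^3 - 9*h^2 + 14*h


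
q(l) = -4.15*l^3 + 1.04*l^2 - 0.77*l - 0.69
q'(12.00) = -1768.61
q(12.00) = -7031.37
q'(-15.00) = -2833.22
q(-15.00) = 14251.11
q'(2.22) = -57.51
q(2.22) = -42.68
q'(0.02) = -0.73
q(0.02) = -0.71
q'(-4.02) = -210.33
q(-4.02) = 288.82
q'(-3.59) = -168.69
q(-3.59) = 207.49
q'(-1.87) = -48.20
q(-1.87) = 31.52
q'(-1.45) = -29.96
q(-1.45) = 15.26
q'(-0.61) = -6.67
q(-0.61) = 1.11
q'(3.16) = -118.52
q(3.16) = -123.69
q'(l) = -12.45*l^2 + 2.08*l - 0.77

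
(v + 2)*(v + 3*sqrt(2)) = v^2 + 2*v + 3*sqrt(2)*v + 6*sqrt(2)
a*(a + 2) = a^2 + 2*a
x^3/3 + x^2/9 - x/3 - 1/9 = (x/3 + 1/3)*(x - 1)*(x + 1/3)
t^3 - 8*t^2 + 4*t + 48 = (t - 6)*(t - 4)*(t + 2)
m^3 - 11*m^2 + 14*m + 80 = (m - 8)*(m - 5)*(m + 2)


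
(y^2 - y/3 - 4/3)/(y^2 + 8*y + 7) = (y - 4/3)/(y + 7)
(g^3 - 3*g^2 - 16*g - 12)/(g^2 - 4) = (g^2 - 5*g - 6)/(g - 2)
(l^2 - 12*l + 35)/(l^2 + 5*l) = (l^2 - 12*l + 35)/(l*(l + 5))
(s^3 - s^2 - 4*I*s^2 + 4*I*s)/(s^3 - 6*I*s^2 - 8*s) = (s - 1)/(s - 2*I)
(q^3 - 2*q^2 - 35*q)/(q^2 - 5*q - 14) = q*(q + 5)/(q + 2)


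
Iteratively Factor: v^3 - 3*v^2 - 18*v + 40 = (v + 4)*(v^2 - 7*v + 10) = (v - 5)*(v + 4)*(v - 2)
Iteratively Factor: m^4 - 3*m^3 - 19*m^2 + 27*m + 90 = (m + 3)*(m^3 - 6*m^2 - m + 30) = (m - 3)*(m + 3)*(m^2 - 3*m - 10) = (m - 5)*(m - 3)*(m + 3)*(m + 2)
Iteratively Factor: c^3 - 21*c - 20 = (c - 5)*(c^2 + 5*c + 4) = (c - 5)*(c + 4)*(c + 1)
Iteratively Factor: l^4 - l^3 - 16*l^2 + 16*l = (l + 4)*(l^3 - 5*l^2 + 4*l) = (l - 1)*(l + 4)*(l^2 - 4*l) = (l - 4)*(l - 1)*(l + 4)*(l)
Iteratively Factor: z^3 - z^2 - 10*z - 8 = (z + 2)*(z^2 - 3*z - 4) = (z - 4)*(z + 2)*(z + 1)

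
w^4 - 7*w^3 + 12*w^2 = w^2*(w - 4)*(w - 3)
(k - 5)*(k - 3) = k^2 - 8*k + 15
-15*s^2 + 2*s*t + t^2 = (-3*s + t)*(5*s + t)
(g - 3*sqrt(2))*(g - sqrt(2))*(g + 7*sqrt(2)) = g^3 + 3*sqrt(2)*g^2 - 50*g + 42*sqrt(2)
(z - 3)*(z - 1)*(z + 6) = z^3 + 2*z^2 - 21*z + 18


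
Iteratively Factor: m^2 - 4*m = (m)*(m - 4)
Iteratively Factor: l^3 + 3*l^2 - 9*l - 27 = (l - 3)*(l^2 + 6*l + 9) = (l - 3)*(l + 3)*(l + 3)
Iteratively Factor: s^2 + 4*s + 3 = (s + 3)*(s + 1)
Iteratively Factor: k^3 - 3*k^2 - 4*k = (k)*(k^2 - 3*k - 4) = k*(k + 1)*(k - 4)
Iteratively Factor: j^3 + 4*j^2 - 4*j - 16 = (j + 2)*(j^2 + 2*j - 8) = (j + 2)*(j + 4)*(j - 2)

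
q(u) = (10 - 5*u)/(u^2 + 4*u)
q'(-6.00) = 1.81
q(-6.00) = 3.33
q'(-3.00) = 7.22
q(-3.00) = -8.33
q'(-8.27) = 0.37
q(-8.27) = 1.45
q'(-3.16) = 10.38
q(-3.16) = -9.72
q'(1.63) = -0.70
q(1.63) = 0.20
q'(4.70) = -0.01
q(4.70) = -0.33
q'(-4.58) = 22.18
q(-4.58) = 12.39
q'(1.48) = -0.89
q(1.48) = 0.32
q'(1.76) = -0.58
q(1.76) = 0.12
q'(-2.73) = 4.31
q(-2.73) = -6.82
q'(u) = (10 - 5*u)*(-2*u - 4)/(u^2 + 4*u)^2 - 5/(u^2 + 4*u)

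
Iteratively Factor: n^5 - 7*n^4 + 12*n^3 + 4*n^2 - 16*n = (n - 2)*(n^4 - 5*n^3 + 2*n^2 + 8*n) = (n - 2)*(n + 1)*(n^3 - 6*n^2 + 8*n) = n*(n - 2)*(n + 1)*(n^2 - 6*n + 8) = n*(n - 4)*(n - 2)*(n + 1)*(n - 2)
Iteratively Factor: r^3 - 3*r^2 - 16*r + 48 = (r + 4)*(r^2 - 7*r + 12) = (r - 3)*(r + 4)*(r - 4)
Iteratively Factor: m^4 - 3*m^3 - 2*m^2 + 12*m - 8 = (m - 2)*(m^3 - m^2 - 4*m + 4) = (m - 2)*(m - 1)*(m^2 - 4) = (m - 2)*(m - 1)*(m + 2)*(m - 2)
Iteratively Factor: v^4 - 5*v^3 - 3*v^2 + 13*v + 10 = (v - 5)*(v^3 - 3*v - 2) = (v - 5)*(v + 1)*(v^2 - v - 2) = (v - 5)*(v - 2)*(v + 1)*(v + 1)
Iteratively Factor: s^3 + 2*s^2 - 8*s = (s - 2)*(s^2 + 4*s) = (s - 2)*(s + 4)*(s)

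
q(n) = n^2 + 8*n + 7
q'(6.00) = 20.00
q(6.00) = 91.00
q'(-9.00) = -10.00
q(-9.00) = 16.00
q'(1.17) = 10.34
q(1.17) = 17.73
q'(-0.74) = 6.52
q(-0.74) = 1.63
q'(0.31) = 8.62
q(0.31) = 9.58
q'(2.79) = 13.58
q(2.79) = 37.10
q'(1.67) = 11.34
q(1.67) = 23.15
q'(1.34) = 10.68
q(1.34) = 19.52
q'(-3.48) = 1.04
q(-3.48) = -8.73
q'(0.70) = 9.40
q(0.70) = 13.09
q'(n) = 2*n + 8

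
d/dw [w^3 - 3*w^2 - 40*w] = 3*w^2 - 6*w - 40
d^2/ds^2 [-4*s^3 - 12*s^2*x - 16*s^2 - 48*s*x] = -24*s - 24*x - 32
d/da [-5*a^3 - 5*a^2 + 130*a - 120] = -15*a^2 - 10*a + 130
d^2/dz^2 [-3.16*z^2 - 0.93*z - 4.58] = -6.32000000000000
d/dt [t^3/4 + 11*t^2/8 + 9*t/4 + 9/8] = 3*t^2/4 + 11*t/4 + 9/4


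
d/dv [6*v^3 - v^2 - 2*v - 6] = 18*v^2 - 2*v - 2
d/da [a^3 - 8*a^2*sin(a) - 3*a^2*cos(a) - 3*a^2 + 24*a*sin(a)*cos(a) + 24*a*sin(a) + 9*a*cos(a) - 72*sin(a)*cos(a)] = 3*a^2*sin(a) - 8*a^2*cos(a) + 3*a^2 - 25*a*sin(a) + 18*a*cos(a) + 24*a*cos(2*a) - 6*a + 24*sin(a) + 12*sin(2*a) + 9*cos(a) - 72*cos(2*a)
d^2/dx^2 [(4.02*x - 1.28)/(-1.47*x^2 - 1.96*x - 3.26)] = (-(2.94*x + 1.96)*(4.02*x - 1.28)*(5.88*x + 3.92) + (35.4564*x + 11.9952)*(1.47*x^2 + 1.96*x + 3.26))/(1.47*x^2 + 1.96*x + 3.26)^3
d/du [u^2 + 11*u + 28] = 2*u + 11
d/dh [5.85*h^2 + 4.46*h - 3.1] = 11.7*h + 4.46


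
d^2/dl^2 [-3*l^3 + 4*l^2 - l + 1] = 8 - 18*l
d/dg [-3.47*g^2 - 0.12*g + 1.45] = -6.94*g - 0.12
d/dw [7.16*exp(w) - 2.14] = 7.16*exp(w)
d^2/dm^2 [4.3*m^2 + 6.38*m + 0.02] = 8.60000000000000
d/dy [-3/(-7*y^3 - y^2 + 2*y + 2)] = 3*(-21*y^2 - 2*y + 2)/(7*y^3 + y^2 - 2*y - 2)^2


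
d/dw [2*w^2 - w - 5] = 4*w - 1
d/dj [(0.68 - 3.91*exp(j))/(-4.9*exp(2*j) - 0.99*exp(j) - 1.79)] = (-19.159*exp(2*j) + 6.664*exp(j) + 7.6721)*exp(j)/(24.01*exp(4*j) + 9.702*exp(3*j) + 18.5221*exp(2*j) + 3.5442*exp(j) + 3.2041)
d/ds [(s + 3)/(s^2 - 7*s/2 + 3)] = 2*(-2*s^2 - 12*s + 27)/(4*s^4 - 28*s^3 + 73*s^2 - 84*s + 36)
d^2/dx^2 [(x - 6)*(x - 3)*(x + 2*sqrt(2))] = 6*x - 18 + 4*sqrt(2)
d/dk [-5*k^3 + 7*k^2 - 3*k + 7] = -15*k^2 + 14*k - 3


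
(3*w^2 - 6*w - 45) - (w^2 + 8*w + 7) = 2*w^2 - 14*w - 52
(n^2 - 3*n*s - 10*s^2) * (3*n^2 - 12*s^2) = 3*n^4 - 9*n^3*s - 42*n^2*s^2 + 36*n*s^3 + 120*s^4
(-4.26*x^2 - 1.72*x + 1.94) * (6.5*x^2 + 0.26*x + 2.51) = -27.69*x^4 - 12.2876*x^3 + 1.4702*x^2 - 3.8128*x + 4.8694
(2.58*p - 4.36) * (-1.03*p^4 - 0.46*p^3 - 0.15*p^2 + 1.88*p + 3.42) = -2.6574*p^5 + 3.304*p^4 + 1.6186*p^3 + 5.5044*p^2 + 0.626800000000001*p - 14.9112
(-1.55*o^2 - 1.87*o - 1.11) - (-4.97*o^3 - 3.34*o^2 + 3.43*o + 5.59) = 4.97*o^3 + 1.79*o^2 - 5.3*o - 6.7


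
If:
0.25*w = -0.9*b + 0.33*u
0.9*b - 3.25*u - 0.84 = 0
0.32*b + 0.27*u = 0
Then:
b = 0.18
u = -0.21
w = -0.91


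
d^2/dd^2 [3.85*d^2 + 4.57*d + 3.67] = 7.70000000000000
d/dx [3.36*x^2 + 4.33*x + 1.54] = 6.72*x + 4.33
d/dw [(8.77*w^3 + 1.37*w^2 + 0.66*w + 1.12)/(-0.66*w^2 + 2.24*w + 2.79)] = (-5.7882*w^4 + 39.2896*w^3 + 76.9093*w^2 + 9.123*w - 0.6674)/(0.4356*w^4 - 2.9568*w^3 + 1.3348*w^2 + 12.4992*w + 7.7841)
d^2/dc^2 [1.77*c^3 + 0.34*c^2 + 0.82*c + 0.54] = 10.62*c + 0.68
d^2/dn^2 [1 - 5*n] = 0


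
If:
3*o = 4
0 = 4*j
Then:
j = 0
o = 4/3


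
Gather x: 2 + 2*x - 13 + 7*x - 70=9*x - 81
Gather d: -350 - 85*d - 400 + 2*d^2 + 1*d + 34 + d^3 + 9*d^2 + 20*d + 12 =d^3 + 11*d^2 - 64*d - 704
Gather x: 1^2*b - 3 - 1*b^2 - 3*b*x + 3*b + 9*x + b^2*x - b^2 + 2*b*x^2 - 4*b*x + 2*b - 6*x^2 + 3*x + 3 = -2*b^2 + 6*b + x^2*(2*b - 6) + x*(b^2 - 7*b + 12)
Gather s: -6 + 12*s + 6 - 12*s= 0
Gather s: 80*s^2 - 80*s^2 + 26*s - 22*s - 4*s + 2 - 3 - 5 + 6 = 0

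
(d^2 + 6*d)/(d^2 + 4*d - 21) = d*(d + 6)/(d^2 + 4*d - 21)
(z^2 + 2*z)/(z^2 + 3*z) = (z + 2)/(z + 3)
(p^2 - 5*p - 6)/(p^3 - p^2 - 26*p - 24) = 1/(p + 4)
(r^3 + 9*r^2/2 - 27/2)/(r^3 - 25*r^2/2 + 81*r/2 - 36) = (r^2 + 6*r + 9)/(r^2 - 11*r + 24)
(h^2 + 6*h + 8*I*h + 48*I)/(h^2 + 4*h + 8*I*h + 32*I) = (h + 6)/(h + 4)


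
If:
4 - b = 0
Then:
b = 4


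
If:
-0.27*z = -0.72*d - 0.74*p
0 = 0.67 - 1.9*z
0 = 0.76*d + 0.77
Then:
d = -1.01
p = 1.11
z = 0.35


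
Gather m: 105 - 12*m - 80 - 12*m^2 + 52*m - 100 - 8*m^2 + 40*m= -20*m^2 + 80*m - 75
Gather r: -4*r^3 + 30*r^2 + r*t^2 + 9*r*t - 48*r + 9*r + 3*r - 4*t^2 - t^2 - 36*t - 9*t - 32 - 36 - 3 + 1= -4*r^3 + 30*r^2 + r*(t^2 + 9*t - 36) - 5*t^2 - 45*t - 70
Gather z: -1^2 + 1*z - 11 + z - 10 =2*z - 22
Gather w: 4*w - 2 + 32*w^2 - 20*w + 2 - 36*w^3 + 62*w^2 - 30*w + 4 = -36*w^3 + 94*w^2 - 46*w + 4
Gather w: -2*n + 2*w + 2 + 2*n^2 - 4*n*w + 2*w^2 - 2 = 2*n^2 - 2*n + 2*w^2 + w*(2 - 4*n)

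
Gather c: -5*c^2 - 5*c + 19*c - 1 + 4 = -5*c^2 + 14*c + 3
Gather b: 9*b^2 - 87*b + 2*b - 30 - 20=9*b^2 - 85*b - 50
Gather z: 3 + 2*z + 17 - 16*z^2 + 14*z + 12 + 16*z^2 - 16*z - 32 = 0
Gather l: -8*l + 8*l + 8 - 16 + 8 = 0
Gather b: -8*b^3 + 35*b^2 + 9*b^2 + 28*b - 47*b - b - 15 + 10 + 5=-8*b^3 + 44*b^2 - 20*b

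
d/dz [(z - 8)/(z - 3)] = 5/(z - 3)^2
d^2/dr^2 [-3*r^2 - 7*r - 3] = -6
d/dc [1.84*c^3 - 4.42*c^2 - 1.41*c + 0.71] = 5.52*c^2 - 8.84*c - 1.41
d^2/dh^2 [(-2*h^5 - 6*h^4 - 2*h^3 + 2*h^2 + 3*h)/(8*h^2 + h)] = 4*(-192*h^4 - 256*h^3 - 78*h^2 - 9*h + 87)/(512*h^3 + 192*h^2 + 24*h + 1)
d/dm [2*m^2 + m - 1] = 4*m + 1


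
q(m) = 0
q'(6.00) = 0.00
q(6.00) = 0.00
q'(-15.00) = 0.00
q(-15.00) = 0.00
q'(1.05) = 0.00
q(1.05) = 0.00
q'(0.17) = 0.00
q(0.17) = 0.00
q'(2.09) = 0.00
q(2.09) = 0.00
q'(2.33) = 0.00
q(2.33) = 0.00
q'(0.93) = 0.00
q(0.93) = 0.00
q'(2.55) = 0.00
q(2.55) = 0.00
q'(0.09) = 0.00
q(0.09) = 0.00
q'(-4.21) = 0.00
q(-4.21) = 0.00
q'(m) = 0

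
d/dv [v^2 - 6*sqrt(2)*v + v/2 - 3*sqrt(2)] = 2*v - 6*sqrt(2) + 1/2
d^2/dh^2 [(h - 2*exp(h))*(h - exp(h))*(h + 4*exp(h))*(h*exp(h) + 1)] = h^4*exp(h) + 4*h^3*exp(2*h) + 8*h^3*exp(h) - 90*h^2*exp(3*h) + 12*h^2*exp(2*h) + 13*h^2*exp(h) + 128*h*exp(4*h) - 120*h*exp(3*h) - 34*h*exp(2*h) + 4*h*exp(h) + 6*h + 64*exp(4*h) + 52*exp(3*h) - 40*exp(2*h) + 2*exp(h)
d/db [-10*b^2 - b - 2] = -20*b - 1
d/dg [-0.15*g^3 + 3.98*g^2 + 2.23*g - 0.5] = -0.45*g^2 + 7.96*g + 2.23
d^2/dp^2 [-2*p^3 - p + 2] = -12*p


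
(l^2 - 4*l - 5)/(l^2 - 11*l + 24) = (l^2 - 4*l - 5)/(l^2 - 11*l + 24)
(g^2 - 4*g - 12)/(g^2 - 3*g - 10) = (g - 6)/(g - 5)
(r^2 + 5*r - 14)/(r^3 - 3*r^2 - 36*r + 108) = (r^2 + 5*r - 14)/(r^3 - 3*r^2 - 36*r + 108)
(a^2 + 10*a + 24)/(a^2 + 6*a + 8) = (a + 6)/(a + 2)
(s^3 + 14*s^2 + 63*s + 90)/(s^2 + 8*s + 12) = (s^2 + 8*s + 15)/(s + 2)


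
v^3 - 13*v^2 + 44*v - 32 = (v - 8)*(v - 4)*(v - 1)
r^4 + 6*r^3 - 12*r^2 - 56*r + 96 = (r - 2)^2*(r + 4)*(r + 6)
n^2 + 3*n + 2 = (n + 1)*(n + 2)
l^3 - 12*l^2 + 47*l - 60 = (l - 5)*(l - 4)*(l - 3)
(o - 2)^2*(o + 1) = o^3 - 3*o^2 + 4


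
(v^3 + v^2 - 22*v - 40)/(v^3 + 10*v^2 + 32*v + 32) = (v - 5)/(v + 4)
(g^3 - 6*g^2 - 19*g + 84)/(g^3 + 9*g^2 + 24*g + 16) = (g^2 - 10*g + 21)/(g^2 + 5*g + 4)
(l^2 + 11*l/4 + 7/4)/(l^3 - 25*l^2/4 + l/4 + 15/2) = (4*l + 7)/(4*l^2 - 29*l + 30)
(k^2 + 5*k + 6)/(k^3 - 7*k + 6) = (k + 2)/(k^2 - 3*k + 2)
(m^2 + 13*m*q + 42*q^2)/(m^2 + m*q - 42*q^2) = (-m - 6*q)/(-m + 6*q)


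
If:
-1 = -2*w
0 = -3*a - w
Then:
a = -1/6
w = 1/2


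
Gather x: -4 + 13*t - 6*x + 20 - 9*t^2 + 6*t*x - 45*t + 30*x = -9*t^2 - 32*t + x*(6*t + 24) + 16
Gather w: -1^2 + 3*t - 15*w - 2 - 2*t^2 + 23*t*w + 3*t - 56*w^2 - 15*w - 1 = -2*t^2 + 6*t - 56*w^2 + w*(23*t - 30) - 4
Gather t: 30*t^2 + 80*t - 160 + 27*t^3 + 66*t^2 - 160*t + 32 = 27*t^3 + 96*t^2 - 80*t - 128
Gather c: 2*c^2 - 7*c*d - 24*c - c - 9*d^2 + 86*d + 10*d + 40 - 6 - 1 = 2*c^2 + c*(-7*d - 25) - 9*d^2 + 96*d + 33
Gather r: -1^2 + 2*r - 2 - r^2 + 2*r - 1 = -r^2 + 4*r - 4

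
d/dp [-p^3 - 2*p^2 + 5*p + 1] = -3*p^2 - 4*p + 5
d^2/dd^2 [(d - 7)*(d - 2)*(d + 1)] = 6*d - 16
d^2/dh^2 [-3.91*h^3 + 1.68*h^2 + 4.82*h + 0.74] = 3.36 - 23.46*h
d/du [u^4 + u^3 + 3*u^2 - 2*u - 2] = 4*u^3 + 3*u^2 + 6*u - 2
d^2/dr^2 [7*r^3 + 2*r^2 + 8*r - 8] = 42*r + 4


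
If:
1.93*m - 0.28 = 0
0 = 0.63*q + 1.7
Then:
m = 0.15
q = -2.70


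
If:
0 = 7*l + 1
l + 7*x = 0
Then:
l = -1/7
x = 1/49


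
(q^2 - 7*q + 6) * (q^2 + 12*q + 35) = q^4 + 5*q^3 - 43*q^2 - 173*q + 210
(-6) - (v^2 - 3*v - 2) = -v^2 + 3*v - 4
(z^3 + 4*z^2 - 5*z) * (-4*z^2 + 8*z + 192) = -4*z^5 - 8*z^4 + 244*z^3 + 728*z^2 - 960*z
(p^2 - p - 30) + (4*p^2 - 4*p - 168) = 5*p^2 - 5*p - 198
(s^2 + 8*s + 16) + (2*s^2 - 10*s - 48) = 3*s^2 - 2*s - 32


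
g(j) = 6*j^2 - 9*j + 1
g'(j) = 12*j - 9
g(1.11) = -1.60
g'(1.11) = 4.32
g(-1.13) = 18.83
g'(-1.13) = -22.56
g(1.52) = 1.18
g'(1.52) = 9.24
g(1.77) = 3.87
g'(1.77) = 12.24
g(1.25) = -0.88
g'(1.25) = 6.00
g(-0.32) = 4.49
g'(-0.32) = -12.84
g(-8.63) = 525.53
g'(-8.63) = -112.56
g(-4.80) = 182.44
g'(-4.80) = -66.60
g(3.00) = 28.00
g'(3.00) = 27.00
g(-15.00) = 1486.00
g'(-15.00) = -189.00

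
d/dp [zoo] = 0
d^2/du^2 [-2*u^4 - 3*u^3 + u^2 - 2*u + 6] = -24*u^2 - 18*u + 2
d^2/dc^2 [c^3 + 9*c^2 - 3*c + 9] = 6*c + 18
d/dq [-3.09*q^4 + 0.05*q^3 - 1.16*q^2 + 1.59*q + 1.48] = -12.36*q^3 + 0.15*q^2 - 2.32*q + 1.59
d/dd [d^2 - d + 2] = 2*d - 1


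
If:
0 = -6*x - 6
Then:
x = -1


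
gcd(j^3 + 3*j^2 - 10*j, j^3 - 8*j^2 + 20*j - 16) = j - 2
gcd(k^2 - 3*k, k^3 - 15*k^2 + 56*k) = k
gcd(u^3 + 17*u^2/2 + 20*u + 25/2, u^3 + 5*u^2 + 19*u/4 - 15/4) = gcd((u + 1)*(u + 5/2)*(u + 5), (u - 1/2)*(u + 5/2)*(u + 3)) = u + 5/2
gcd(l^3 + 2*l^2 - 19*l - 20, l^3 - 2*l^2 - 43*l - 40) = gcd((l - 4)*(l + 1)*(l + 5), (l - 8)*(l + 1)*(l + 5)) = l^2 + 6*l + 5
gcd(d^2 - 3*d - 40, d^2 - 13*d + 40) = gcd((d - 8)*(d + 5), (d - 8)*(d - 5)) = d - 8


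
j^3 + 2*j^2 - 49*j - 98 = (j - 7)*(j + 2)*(j + 7)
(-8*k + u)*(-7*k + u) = 56*k^2 - 15*k*u + u^2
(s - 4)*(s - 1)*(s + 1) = s^3 - 4*s^2 - s + 4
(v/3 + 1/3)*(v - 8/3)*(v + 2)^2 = v^4/3 + 7*v^3/9 - 16*v^2/9 - 52*v/9 - 32/9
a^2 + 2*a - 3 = (a - 1)*(a + 3)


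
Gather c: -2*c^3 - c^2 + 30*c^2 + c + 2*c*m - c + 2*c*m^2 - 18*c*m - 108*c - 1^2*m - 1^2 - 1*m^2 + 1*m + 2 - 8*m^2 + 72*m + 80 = -2*c^3 + 29*c^2 + c*(2*m^2 - 16*m - 108) - 9*m^2 + 72*m + 81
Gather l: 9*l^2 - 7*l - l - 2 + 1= 9*l^2 - 8*l - 1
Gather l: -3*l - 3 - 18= -3*l - 21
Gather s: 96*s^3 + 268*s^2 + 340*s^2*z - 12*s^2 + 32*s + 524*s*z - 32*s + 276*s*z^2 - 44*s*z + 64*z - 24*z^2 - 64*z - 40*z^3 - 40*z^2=96*s^3 + s^2*(340*z + 256) + s*(276*z^2 + 480*z) - 40*z^3 - 64*z^2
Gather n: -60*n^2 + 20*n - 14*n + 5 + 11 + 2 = -60*n^2 + 6*n + 18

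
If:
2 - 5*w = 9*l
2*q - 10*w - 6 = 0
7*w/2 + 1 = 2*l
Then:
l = 24/83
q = 199/83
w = -10/83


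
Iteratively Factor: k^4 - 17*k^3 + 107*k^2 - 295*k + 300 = (k - 5)*(k^3 - 12*k^2 + 47*k - 60) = (k - 5)^2*(k^2 - 7*k + 12) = (k - 5)^2*(k - 3)*(k - 4)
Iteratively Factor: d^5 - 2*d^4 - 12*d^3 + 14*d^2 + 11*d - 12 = (d - 1)*(d^4 - d^3 - 13*d^2 + d + 12) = (d - 1)*(d + 3)*(d^3 - 4*d^2 - d + 4) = (d - 1)^2*(d + 3)*(d^2 - 3*d - 4) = (d - 4)*(d - 1)^2*(d + 3)*(d + 1)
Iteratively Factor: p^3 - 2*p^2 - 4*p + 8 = (p + 2)*(p^2 - 4*p + 4) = (p - 2)*(p + 2)*(p - 2)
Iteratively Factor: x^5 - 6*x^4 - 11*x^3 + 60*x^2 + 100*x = (x)*(x^4 - 6*x^3 - 11*x^2 + 60*x + 100) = x*(x + 2)*(x^3 - 8*x^2 + 5*x + 50) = x*(x - 5)*(x + 2)*(x^2 - 3*x - 10) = x*(x - 5)^2*(x + 2)*(x + 2)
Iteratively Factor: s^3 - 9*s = (s + 3)*(s^2 - 3*s) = (s - 3)*(s + 3)*(s)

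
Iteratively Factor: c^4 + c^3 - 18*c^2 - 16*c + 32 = (c + 2)*(c^3 - c^2 - 16*c + 16) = (c - 4)*(c + 2)*(c^2 + 3*c - 4) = (c - 4)*(c - 1)*(c + 2)*(c + 4)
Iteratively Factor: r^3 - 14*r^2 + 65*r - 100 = (r - 5)*(r^2 - 9*r + 20) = (r - 5)^2*(r - 4)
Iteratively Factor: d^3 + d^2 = (d + 1)*(d^2) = d*(d + 1)*(d)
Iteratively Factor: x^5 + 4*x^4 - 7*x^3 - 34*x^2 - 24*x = (x)*(x^4 + 4*x^3 - 7*x^2 - 34*x - 24) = x*(x + 4)*(x^3 - 7*x - 6) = x*(x + 1)*(x + 4)*(x^2 - x - 6) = x*(x + 1)*(x + 2)*(x + 4)*(x - 3)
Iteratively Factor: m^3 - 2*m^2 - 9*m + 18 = (m + 3)*(m^2 - 5*m + 6) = (m - 3)*(m + 3)*(m - 2)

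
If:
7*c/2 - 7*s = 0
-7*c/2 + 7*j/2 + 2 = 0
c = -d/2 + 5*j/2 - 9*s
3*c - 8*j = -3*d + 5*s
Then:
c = -8/51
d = -228/119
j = -260/357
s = -4/51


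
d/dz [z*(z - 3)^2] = 3*(z - 3)*(z - 1)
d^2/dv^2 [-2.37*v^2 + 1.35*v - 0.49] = -4.74000000000000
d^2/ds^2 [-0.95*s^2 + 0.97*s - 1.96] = -1.90000000000000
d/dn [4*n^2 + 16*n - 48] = 8*n + 16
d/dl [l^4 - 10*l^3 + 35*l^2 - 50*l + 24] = 4*l^3 - 30*l^2 + 70*l - 50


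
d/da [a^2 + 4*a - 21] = 2*a + 4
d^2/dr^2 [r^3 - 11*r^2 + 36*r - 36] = 6*r - 22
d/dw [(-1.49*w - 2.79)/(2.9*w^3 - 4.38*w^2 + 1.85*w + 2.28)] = (8.642*w^3 + 17.7468*w^2 - 24.4404*w + 1.7643)/(8.41*w^6 - 25.404*w^5 + 29.9144*w^4 - 2.982*w^3 - 16.5503*w^2 + 8.436*w + 5.1984)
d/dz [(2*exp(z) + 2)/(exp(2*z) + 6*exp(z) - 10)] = 2*(-2*(exp(z) + 1)*(exp(z) + 3) + exp(2*z) + 6*exp(z) - 10)*exp(z)/(exp(2*z) + 6*exp(z) - 10)^2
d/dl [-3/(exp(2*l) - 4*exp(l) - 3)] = 6*(exp(l) - 2)*exp(l)/(-exp(2*l) + 4*exp(l) + 3)^2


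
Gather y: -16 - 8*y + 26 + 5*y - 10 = -3*y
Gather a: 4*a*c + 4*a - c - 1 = a*(4*c + 4) - c - 1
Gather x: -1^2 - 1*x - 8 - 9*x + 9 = -10*x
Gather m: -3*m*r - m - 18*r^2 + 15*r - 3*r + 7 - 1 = m*(-3*r - 1) - 18*r^2 + 12*r + 6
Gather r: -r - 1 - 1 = -r - 2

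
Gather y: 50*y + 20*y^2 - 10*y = 20*y^2 + 40*y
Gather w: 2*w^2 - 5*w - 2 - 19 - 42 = 2*w^2 - 5*w - 63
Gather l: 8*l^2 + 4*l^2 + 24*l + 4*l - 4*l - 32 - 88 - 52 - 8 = 12*l^2 + 24*l - 180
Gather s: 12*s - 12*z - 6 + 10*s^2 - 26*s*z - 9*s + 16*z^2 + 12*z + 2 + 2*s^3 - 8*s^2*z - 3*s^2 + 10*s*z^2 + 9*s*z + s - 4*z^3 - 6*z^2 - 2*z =2*s^3 + s^2*(7 - 8*z) + s*(10*z^2 - 17*z + 4) - 4*z^3 + 10*z^2 - 2*z - 4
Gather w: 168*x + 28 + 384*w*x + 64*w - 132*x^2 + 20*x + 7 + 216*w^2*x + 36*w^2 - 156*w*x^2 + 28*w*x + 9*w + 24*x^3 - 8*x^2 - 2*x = w^2*(216*x + 36) + w*(-156*x^2 + 412*x + 73) + 24*x^3 - 140*x^2 + 186*x + 35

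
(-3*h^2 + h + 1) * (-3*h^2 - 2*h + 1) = 9*h^4 + 3*h^3 - 8*h^2 - h + 1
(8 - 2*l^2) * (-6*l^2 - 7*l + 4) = 12*l^4 + 14*l^3 - 56*l^2 - 56*l + 32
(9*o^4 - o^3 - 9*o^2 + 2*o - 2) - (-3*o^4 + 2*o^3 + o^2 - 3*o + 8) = 12*o^4 - 3*o^3 - 10*o^2 + 5*o - 10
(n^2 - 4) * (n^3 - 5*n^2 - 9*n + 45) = n^5 - 5*n^4 - 13*n^3 + 65*n^2 + 36*n - 180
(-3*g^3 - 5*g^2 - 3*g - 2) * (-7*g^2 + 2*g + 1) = 21*g^5 + 29*g^4 + 8*g^3 + 3*g^2 - 7*g - 2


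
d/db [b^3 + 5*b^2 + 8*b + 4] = 3*b^2 + 10*b + 8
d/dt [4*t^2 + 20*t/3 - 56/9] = 8*t + 20/3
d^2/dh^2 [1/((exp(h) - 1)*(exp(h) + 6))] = (4*exp(3*h) + 15*exp(2*h) + 49*exp(h) + 30)*exp(h)/(exp(6*h) + 15*exp(5*h) + 57*exp(4*h) - 55*exp(3*h) - 342*exp(2*h) + 540*exp(h) - 216)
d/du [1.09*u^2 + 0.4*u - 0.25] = 2.18*u + 0.4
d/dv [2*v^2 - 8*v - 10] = 4*v - 8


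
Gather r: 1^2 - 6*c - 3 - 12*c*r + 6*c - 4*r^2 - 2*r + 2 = -4*r^2 + r*(-12*c - 2)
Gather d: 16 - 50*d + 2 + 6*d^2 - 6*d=6*d^2 - 56*d + 18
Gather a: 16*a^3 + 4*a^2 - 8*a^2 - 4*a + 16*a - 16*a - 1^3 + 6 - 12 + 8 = 16*a^3 - 4*a^2 - 4*a + 1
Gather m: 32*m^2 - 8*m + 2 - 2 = 32*m^2 - 8*m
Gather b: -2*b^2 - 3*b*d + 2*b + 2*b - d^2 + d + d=-2*b^2 + b*(4 - 3*d) - d^2 + 2*d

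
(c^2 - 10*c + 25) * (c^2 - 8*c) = c^4 - 18*c^3 + 105*c^2 - 200*c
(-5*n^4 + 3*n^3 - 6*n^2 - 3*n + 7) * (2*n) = -10*n^5 + 6*n^4 - 12*n^3 - 6*n^2 + 14*n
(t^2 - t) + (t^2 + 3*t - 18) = 2*t^2 + 2*t - 18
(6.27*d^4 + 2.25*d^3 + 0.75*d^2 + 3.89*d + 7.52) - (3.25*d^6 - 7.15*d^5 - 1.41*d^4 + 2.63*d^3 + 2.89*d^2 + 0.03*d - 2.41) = -3.25*d^6 + 7.15*d^5 + 7.68*d^4 - 0.38*d^3 - 2.14*d^2 + 3.86*d + 9.93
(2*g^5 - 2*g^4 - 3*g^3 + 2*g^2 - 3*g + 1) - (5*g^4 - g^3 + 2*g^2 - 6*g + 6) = 2*g^5 - 7*g^4 - 2*g^3 + 3*g - 5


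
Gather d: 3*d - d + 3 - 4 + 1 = 2*d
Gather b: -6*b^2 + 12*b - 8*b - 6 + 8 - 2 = -6*b^2 + 4*b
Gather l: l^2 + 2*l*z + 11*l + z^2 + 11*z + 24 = l^2 + l*(2*z + 11) + z^2 + 11*z + 24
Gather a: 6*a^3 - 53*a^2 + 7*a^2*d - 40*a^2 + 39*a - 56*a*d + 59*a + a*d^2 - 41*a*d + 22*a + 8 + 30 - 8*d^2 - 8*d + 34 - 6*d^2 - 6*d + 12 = 6*a^3 + a^2*(7*d - 93) + a*(d^2 - 97*d + 120) - 14*d^2 - 14*d + 84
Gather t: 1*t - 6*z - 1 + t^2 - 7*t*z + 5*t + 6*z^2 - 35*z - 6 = t^2 + t*(6 - 7*z) + 6*z^2 - 41*z - 7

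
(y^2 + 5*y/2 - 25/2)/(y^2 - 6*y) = (2*y^2 + 5*y - 25)/(2*y*(y - 6))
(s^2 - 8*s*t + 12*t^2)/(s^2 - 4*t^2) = (s - 6*t)/(s + 2*t)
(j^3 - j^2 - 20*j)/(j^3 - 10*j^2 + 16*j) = (j^2 - j - 20)/(j^2 - 10*j + 16)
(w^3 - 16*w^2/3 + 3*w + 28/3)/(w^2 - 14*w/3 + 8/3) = (3*w^2 - 4*w - 7)/(3*w - 2)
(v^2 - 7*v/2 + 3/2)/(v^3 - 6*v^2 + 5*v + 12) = (v - 1/2)/(v^2 - 3*v - 4)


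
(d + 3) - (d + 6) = -3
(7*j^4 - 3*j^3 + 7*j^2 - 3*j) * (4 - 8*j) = -56*j^5 + 52*j^4 - 68*j^3 + 52*j^2 - 12*j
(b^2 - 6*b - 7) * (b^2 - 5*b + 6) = b^4 - 11*b^3 + 29*b^2 - b - 42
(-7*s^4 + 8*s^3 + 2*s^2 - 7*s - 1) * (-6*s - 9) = 42*s^5 + 15*s^4 - 84*s^3 + 24*s^2 + 69*s + 9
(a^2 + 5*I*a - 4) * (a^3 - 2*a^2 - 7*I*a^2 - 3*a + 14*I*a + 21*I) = a^5 - 2*a^4 - 2*I*a^4 + 28*a^3 + 4*I*a^3 - 62*a^2 + 34*I*a^2 - 93*a - 56*I*a - 84*I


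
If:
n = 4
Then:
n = 4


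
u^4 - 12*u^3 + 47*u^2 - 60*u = u*(u - 5)*(u - 4)*(u - 3)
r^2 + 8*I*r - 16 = (r + 4*I)^2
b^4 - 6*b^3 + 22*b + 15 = (b - 5)*(b - 3)*(b + 1)^2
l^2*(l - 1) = l^3 - l^2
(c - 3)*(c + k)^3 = c^4 + 3*c^3*k - 3*c^3 + 3*c^2*k^2 - 9*c^2*k + c*k^3 - 9*c*k^2 - 3*k^3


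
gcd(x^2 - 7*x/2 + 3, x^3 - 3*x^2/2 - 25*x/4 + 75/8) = x - 3/2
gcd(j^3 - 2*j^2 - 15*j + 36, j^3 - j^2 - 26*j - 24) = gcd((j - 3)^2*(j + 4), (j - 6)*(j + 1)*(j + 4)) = j + 4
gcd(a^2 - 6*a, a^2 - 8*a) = a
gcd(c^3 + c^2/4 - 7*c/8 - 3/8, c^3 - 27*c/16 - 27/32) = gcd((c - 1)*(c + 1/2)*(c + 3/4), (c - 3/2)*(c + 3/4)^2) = c + 3/4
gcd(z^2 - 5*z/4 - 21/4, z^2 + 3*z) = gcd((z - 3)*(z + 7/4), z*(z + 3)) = 1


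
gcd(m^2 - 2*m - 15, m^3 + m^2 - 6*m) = m + 3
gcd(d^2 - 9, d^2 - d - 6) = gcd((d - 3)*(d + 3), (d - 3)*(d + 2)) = d - 3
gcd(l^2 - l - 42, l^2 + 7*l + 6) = l + 6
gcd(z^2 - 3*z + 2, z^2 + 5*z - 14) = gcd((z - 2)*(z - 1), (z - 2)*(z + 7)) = z - 2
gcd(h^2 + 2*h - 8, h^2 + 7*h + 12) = h + 4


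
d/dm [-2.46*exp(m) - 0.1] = -2.46*exp(m)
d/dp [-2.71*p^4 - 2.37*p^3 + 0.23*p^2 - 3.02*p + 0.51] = -10.84*p^3 - 7.11*p^2 + 0.46*p - 3.02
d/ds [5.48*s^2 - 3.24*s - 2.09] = 10.96*s - 3.24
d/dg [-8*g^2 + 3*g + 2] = 3 - 16*g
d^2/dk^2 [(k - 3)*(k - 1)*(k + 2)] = 6*k - 4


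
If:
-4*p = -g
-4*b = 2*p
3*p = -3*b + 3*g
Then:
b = 0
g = 0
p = 0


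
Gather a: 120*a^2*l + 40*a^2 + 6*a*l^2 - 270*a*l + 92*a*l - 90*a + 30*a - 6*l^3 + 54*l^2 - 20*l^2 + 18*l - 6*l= a^2*(120*l + 40) + a*(6*l^2 - 178*l - 60) - 6*l^3 + 34*l^2 + 12*l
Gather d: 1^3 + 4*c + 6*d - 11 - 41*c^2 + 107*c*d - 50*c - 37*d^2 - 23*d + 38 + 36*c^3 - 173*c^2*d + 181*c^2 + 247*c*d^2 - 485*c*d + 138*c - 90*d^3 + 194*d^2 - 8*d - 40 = 36*c^3 + 140*c^2 + 92*c - 90*d^3 + d^2*(247*c + 157) + d*(-173*c^2 - 378*c - 25) - 12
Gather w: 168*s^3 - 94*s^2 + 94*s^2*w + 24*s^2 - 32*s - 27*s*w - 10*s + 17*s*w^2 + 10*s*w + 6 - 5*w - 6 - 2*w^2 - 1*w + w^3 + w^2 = 168*s^3 - 70*s^2 - 42*s + w^3 + w^2*(17*s - 1) + w*(94*s^2 - 17*s - 6)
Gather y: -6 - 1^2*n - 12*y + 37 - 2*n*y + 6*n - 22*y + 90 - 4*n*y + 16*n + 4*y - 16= 21*n + y*(-6*n - 30) + 105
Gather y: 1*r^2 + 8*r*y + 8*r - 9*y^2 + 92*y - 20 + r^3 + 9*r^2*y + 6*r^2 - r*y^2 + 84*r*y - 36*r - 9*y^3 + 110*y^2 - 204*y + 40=r^3 + 7*r^2 - 28*r - 9*y^3 + y^2*(101 - r) + y*(9*r^2 + 92*r - 112) + 20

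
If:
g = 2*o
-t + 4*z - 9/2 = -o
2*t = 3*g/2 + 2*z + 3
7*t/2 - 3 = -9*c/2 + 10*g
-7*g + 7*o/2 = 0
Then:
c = -37/18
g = 0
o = 0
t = 7/2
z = 2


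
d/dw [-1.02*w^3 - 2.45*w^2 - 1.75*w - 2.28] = -3.06*w^2 - 4.9*w - 1.75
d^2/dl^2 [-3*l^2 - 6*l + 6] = -6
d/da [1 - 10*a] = -10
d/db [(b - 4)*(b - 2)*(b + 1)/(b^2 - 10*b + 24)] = (b^2 - 12*b + 8)/(b^2 - 12*b + 36)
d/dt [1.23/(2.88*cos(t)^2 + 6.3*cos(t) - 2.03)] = (7.0848*cos(t) + 7.749)*sin(t)/(2.88*cos(t)^2 + 6.3*cos(t) - 2.03)^2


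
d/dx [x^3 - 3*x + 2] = 3*x^2 - 3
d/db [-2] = 0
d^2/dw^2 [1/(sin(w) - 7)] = (-7*sin(w) + cos(w)^2 + 1)/(sin(w) - 7)^3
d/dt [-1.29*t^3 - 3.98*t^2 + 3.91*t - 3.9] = -3.87*t^2 - 7.96*t + 3.91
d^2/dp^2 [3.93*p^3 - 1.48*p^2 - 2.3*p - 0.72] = 23.58*p - 2.96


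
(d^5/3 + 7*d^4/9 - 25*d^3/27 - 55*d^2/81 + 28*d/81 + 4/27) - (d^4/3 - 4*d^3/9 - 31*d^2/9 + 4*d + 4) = d^5/3 + 4*d^4/9 - 13*d^3/27 + 224*d^2/81 - 296*d/81 - 104/27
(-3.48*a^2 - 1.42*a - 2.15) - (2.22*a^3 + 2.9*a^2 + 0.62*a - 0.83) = -2.22*a^3 - 6.38*a^2 - 2.04*a - 1.32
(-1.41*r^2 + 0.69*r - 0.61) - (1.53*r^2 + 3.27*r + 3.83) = -2.94*r^2 - 2.58*r - 4.44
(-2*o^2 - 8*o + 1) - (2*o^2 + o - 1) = -4*o^2 - 9*o + 2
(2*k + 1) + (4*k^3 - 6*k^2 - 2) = 4*k^3 - 6*k^2 + 2*k - 1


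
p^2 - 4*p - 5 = (p - 5)*(p + 1)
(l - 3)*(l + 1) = l^2 - 2*l - 3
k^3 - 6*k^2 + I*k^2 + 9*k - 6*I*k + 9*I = (k - 3)^2*(k + I)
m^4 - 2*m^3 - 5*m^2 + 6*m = m*(m - 3)*(m - 1)*(m + 2)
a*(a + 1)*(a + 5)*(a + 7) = a^4 + 13*a^3 + 47*a^2 + 35*a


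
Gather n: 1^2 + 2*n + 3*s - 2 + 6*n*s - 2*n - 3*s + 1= 6*n*s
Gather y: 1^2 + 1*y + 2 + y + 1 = 2*y + 4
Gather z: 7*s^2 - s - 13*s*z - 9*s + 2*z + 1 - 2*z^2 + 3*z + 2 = 7*s^2 - 10*s - 2*z^2 + z*(5 - 13*s) + 3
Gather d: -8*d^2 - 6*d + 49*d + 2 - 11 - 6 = -8*d^2 + 43*d - 15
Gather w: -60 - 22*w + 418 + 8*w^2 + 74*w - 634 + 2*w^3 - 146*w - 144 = 2*w^3 + 8*w^2 - 94*w - 420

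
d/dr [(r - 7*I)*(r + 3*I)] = 2*r - 4*I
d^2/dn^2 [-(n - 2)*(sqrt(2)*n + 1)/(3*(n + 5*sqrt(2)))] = 6*(-5*sqrt(2) - 2)/(n^3 + 15*sqrt(2)*n^2 + 150*n + 250*sqrt(2))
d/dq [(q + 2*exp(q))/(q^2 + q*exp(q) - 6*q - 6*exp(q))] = (-(q + 2*exp(q))*(q*exp(q) + 2*q - 5*exp(q) - 6) + (2*exp(q) + 1)*(q^2 + q*exp(q) - 6*q - 6*exp(q)))/(q^2 + q*exp(q) - 6*q - 6*exp(q))^2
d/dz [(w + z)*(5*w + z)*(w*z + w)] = w*(5*w^2 + 12*w*z + 6*w + 3*z^2 + 2*z)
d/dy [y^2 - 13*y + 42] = 2*y - 13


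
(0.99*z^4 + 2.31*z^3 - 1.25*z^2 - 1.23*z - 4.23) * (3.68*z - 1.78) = 3.6432*z^5 + 6.7386*z^4 - 8.7118*z^3 - 2.3014*z^2 - 13.377*z + 7.5294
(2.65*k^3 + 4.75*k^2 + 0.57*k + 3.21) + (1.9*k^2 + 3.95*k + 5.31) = 2.65*k^3 + 6.65*k^2 + 4.52*k + 8.52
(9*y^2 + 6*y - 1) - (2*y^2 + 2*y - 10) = 7*y^2 + 4*y + 9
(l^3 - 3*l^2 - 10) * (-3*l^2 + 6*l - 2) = -3*l^5 + 15*l^4 - 20*l^3 + 36*l^2 - 60*l + 20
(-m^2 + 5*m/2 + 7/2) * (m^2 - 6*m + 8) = -m^4 + 17*m^3/2 - 39*m^2/2 - m + 28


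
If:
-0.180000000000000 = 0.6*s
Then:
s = -0.30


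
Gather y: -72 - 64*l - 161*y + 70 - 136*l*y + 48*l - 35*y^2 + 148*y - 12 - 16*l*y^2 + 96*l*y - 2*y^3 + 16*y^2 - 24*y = -16*l - 2*y^3 + y^2*(-16*l - 19) + y*(-40*l - 37) - 14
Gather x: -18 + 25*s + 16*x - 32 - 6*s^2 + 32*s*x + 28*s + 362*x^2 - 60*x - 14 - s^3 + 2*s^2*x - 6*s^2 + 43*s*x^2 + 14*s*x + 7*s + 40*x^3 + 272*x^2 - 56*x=-s^3 - 12*s^2 + 60*s + 40*x^3 + x^2*(43*s + 634) + x*(2*s^2 + 46*s - 100) - 64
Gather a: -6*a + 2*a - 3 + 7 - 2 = 2 - 4*a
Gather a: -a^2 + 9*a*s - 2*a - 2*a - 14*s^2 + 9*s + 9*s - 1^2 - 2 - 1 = -a^2 + a*(9*s - 4) - 14*s^2 + 18*s - 4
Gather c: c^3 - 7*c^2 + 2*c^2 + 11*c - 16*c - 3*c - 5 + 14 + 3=c^3 - 5*c^2 - 8*c + 12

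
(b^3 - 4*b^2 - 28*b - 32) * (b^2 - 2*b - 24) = b^5 - 6*b^4 - 44*b^3 + 120*b^2 + 736*b + 768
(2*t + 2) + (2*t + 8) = 4*t + 10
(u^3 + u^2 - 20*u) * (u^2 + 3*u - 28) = u^5 + 4*u^4 - 45*u^3 - 88*u^2 + 560*u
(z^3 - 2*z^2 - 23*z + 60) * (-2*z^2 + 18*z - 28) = -2*z^5 + 22*z^4 - 18*z^3 - 478*z^2 + 1724*z - 1680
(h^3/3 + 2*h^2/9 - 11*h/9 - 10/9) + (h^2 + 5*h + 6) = h^3/3 + 11*h^2/9 + 34*h/9 + 44/9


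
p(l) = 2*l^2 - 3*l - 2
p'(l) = 4*l - 3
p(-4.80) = 58.48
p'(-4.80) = -22.20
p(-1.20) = 4.48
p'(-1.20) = -7.80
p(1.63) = -1.58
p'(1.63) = 3.52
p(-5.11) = 65.55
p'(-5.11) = -23.44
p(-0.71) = 1.14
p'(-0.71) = -5.84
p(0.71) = -3.12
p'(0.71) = -0.16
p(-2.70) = 20.68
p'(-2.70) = -13.80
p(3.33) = 10.19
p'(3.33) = 10.32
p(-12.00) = 322.00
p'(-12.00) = -51.00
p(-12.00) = 322.00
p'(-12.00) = -51.00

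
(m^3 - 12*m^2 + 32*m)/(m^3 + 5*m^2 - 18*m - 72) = m*(m - 8)/(m^2 + 9*m + 18)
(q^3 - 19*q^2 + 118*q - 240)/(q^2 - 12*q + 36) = (q^2 - 13*q + 40)/(q - 6)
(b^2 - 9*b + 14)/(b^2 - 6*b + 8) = (b - 7)/(b - 4)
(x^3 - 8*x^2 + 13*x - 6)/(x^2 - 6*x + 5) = (x^2 - 7*x + 6)/(x - 5)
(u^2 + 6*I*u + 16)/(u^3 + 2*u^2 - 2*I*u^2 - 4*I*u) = (u + 8*I)/(u*(u + 2))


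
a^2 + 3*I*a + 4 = (a - I)*(a + 4*I)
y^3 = y^3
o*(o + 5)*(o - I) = o^3 + 5*o^2 - I*o^2 - 5*I*o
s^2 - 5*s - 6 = (s - 6)*(s + 1)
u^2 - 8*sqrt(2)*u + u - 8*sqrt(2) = (u + 1)*(u - 8*sqrt(2))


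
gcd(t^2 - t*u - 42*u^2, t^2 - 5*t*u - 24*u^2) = 1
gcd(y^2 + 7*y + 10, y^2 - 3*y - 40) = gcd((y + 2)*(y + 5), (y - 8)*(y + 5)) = y + 5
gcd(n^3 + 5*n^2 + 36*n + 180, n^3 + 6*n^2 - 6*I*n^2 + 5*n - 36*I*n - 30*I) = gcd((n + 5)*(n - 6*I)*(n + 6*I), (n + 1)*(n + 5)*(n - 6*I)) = n^2 + n*(5 - 6*I) - 30*I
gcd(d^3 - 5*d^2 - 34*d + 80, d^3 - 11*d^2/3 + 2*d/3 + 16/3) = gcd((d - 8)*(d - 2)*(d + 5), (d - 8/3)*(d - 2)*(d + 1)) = d - 2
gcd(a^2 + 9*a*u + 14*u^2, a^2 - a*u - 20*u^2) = 1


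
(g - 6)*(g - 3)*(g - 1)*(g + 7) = g^4 - 3*g^3 - 43*g^2 + 171*g - 126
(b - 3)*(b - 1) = b^2 - 4*b + 3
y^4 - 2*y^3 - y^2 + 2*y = y*(y - 2)*(y - 1)*(y + 1)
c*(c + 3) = c^2 + 3*c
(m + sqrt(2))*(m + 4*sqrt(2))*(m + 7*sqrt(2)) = m^3 + 12*sqrt(2)*m^2 + 78*m + 56*sqrt(2)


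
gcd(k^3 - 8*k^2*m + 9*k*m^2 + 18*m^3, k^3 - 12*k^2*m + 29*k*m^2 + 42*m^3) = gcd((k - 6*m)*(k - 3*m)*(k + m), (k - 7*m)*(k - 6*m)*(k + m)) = k^2 - 5*k*m - 6*m^2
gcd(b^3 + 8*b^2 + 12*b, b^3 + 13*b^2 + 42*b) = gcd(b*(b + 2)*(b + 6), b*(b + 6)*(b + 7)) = b^2 + 6*b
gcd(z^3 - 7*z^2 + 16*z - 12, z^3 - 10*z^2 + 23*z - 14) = z - 2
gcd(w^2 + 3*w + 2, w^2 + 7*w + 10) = w + 2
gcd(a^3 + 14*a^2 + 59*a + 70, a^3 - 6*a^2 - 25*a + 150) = a + 5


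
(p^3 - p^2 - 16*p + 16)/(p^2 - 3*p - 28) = (p^2 - 5*p + 4)/(p - 7)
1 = 1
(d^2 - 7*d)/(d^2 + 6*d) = (d - 7)/(d + 6)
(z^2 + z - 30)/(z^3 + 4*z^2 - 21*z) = (z^2 + z - 30)/(z*(z^2 + 4*z - 21))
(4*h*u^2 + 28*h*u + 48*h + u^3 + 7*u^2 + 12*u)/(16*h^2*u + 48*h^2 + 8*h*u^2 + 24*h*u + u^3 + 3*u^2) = (u + 4)/(4*h + u)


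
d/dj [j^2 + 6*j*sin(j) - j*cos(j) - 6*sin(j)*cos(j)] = j*sin(j) + 6*j*cos(j) + 2*j + 6*sin(j) - cos(j) - 6*cos(2*j)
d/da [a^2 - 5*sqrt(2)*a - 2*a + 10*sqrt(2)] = 2*a - 5*sqrt(2) - 2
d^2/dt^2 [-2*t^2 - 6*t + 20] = -4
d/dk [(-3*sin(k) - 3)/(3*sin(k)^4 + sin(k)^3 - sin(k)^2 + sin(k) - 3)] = 3*(9*sin(k)^4 + 14*sin(k)^3 + 2*sin(k)^2 - 2*sin(k) + 4)*cos(k)/(3*sin(k)^4 + sin(k)^3 - sin(k)^2 + sin(k) - 3)^2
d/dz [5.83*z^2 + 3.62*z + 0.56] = 11.66*z + 3.62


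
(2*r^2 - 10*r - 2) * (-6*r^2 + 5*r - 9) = -12*r^4 + 70*r^3 - 56*r^2 + 80*r + 18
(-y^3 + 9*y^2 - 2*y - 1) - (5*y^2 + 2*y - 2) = -y^3 + 4*y^2 - 4*y + 1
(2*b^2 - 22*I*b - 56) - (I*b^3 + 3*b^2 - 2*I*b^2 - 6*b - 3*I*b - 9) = -I*b^3 - b^2 + 2*I*b^2 + 6*b - 19*I*b - 47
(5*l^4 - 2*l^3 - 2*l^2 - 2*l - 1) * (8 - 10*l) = -50*l^5 + 60*l^4 + 4*l^3 + 4*l^2 - 6*l - 8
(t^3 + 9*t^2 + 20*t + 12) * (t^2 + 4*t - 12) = t^5 + 13*t^4 + 44*t^3 - 16*t^2 - 192*t - 144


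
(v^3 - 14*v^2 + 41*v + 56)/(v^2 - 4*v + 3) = (v^3 - 14*v^2 + 41*v + 56)/(v^2 - 4*v + 3)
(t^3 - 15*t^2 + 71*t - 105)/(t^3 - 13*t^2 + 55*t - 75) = (t - 7)/(t - 5)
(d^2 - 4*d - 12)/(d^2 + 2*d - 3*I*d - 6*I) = (d - 6)/(d - 3*I)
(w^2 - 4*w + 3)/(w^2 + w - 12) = (w - 1)/(w + 4)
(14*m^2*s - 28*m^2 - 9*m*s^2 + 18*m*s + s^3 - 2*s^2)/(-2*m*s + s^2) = -7*m + 14*m/s + s - 2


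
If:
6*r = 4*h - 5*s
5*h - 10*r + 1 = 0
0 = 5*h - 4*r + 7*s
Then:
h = 31/110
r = 53/220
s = -7/110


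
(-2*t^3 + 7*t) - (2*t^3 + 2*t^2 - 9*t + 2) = -4*t^3 - 2*t^2 + 16*t - 2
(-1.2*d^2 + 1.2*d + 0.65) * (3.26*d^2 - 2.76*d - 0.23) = -3.912*d^4 + 7.224*d^3 - 0.917*d^2 - 2.07*d - 0.1495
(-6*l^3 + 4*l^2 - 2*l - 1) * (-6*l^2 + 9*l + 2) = 36*l^5 - 78*l^4 + 36*l^3 - 4*l^2 - 13*l - 2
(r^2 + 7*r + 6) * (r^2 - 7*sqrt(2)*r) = r^4 - 7*sqrt(2)*r^3 + 7*r^3 - 49*sqrt(2)*r^2 + 6*r^2 - 42*sqrt(2)*r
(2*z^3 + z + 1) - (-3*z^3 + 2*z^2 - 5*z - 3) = 5*z^3 - 2*z^2 + 6*z + 4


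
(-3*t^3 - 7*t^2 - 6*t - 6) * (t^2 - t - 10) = -3*t^5 - 4*t^4 + 31*t^3 + 70*t^2 + 66*t + 60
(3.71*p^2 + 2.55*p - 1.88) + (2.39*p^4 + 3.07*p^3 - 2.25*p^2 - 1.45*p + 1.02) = 2.39*p^4 + 3.07*p^3 + 1.46*p^2 + 1.1*p - 0.86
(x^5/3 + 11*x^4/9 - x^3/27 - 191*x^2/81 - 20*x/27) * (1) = x^5/3 + 11*x^4/9 - x^3/27 - 191*x^2/81 - 20*x/27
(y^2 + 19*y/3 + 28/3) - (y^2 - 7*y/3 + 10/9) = 26*y/3 + 74/9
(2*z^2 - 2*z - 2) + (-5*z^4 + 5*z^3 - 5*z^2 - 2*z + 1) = -5*z^4 + 5*z^3 - 3*z^2 - 4*z - 1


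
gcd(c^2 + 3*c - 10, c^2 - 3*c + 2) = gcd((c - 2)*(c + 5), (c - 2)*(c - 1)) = c - 2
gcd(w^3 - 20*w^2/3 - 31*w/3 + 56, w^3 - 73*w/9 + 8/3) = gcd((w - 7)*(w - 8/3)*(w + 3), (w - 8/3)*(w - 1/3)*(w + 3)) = w^2 + w/3 - 8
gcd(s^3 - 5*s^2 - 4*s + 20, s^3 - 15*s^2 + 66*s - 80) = s^2 - 7*s + 10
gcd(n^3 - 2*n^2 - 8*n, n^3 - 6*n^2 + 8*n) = n^2 - 4*n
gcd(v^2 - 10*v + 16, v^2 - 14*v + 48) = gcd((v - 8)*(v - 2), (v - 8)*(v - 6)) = v - 8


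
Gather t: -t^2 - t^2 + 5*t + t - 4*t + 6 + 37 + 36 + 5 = -2*t^2 + 2*t + 84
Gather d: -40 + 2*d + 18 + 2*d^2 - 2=2*d^2 + 2*d - 24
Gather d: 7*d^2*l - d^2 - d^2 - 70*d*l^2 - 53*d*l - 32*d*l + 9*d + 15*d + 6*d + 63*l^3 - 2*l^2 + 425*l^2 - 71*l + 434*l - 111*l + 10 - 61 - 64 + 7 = d^2*(7*l - 2) + d*(-70*l^2 - 85*l + 30) + 63*l^3 + 423*l^2 + 252*l - 108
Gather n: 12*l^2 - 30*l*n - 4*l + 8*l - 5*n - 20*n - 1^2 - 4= 12*l^2 + 4*l + n*(-30*l - 25) - 5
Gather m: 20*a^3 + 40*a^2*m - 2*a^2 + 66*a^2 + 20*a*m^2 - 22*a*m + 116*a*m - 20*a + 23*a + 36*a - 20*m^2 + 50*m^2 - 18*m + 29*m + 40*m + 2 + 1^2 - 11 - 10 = 20*a^3 + 64*a^2 + 39*a + m^2*(20*a + 30) + m*(40*a^2 + 94*a + 51) - 18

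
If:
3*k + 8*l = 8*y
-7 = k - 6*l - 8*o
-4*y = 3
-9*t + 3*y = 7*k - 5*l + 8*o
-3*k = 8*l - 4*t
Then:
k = -32/97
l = -243/388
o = 2023/1552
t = -3/2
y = -3/4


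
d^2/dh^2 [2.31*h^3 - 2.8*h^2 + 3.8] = 13.86*h - 5.6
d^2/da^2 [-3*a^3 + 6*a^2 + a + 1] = 12 - 18*a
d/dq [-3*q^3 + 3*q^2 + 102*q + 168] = -9*q^2 + 6*q + 102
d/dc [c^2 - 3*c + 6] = 2*c - 3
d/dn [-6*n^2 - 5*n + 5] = -12*n - 5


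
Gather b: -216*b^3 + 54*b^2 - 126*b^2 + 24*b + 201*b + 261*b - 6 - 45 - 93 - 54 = -216*b^3 - 72*b^2 + 486*b - 198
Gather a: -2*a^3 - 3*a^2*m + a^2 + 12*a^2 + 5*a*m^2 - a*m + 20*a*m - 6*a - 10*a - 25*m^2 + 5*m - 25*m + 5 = -2*a^3 + a^2*(13 - 3*m) + a*(5*m^2 + 19*m - 16) - 25*m^2 - 20*m + 5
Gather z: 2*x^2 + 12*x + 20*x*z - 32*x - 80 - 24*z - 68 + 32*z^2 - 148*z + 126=2*x^2 - 20*x + 32*z^2 + z*(20*x - 172) - 22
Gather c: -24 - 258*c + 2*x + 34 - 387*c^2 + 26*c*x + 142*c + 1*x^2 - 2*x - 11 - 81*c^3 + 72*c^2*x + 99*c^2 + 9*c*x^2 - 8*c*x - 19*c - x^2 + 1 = -81*c^3 + c^2*(72*x - 288) + c*(9*x^2 + 18*x - 135)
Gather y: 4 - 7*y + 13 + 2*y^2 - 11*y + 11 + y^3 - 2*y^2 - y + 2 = y^3 - 19*y + 30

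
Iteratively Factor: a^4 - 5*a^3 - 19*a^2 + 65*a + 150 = (a - 5)*(a^3 - 19*a - 30) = (a - 5)^2*(a^2 + 5*a + 6) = (a - 5)^2*(a + 2)*(a + 3)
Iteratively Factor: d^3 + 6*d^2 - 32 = (d + 4)*(d^2 + 2*d - 8) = (d - 2)*(d + 4)*(d + 4)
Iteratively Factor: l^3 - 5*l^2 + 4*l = (l - 1)*(l^2 - 4*l) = (l - 4)*(l - 1)*(l)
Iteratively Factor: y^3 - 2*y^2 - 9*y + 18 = (y - 2)*(y^2 - 9) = (y - 3)*(y - 2)*(y + 3)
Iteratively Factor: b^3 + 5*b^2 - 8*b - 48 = (b - 3)*(b^2 + 8*b + 16) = (b - 3)*(b + 4)*(b + 4)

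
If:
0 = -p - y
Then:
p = -y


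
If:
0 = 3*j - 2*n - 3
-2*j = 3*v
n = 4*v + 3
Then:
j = 27/25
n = 3/25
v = -18/25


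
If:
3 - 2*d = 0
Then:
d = 3/2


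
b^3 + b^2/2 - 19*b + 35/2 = (b - 7/2)*(b - 1)*(b + 5)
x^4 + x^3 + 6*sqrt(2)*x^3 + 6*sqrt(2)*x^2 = x^2*(x + 1)*(x + 6*sqrt(2))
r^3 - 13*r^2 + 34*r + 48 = (r - 8)*(r - 6)*(r + 1)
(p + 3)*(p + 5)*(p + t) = p^3 + p^2*t + 8*p^2 + 8*p*t + 15*p + 15*t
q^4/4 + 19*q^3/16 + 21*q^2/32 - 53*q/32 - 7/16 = (q/4 + 1/2)*(q - 1)*(q + 1/4)*(q + 7/2)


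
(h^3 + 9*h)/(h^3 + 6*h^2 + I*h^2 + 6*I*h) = (h^2 + 9)/(h^2 + h*(6 + I) + 6*I)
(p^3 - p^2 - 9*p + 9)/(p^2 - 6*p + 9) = (p^2 + 2*p - 3)/(p - 3)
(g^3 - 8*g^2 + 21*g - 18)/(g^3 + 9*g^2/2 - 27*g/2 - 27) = 2*(g^2 - 5*g + 6)/(2*g^2 + 15*g + 18)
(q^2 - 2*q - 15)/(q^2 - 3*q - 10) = (q + 3)/(q + 2)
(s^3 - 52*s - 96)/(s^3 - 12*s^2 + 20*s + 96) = (s + 6)/(s - 6)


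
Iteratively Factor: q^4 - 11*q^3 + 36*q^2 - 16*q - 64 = (q - 4)*(q^3 - 7*q^2 + 8*q + 16) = (q - 4)^2*(q^2 - 3*q - 4) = (q - 4)^3*(q + 1)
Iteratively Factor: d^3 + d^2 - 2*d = (d)*(d^2 + d - 2) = d*(d - 1)*(d + 2)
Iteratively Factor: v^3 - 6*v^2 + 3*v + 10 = (v - 5)*(v^2 - v - 2) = (v - 5)*(v + 1)*(v - 2)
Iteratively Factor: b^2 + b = (b)*(b + 1)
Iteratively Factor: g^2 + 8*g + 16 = (g + 4)*(g + 4)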